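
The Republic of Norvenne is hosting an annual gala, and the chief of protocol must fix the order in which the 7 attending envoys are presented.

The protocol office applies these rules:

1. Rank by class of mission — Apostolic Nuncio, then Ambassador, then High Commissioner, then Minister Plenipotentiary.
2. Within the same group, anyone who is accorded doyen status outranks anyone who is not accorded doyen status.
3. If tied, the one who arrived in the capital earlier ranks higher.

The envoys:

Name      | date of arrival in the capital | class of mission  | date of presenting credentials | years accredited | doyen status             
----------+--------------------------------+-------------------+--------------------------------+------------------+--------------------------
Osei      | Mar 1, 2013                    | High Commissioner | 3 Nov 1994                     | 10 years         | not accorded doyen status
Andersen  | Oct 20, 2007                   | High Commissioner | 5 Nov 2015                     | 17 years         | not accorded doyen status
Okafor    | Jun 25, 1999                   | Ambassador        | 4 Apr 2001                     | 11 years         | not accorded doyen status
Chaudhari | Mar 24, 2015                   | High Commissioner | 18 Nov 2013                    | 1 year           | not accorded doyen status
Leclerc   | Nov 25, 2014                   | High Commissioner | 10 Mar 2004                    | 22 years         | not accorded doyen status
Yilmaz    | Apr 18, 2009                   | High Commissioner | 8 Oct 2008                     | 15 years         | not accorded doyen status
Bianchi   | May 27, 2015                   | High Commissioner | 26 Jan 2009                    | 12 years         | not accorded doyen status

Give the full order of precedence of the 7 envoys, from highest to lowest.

Okafor, Andersen, Yilmaz, Osei, Leclerc, Chaudhari, Bianchi

By class of mission: Okafor (Ambassador); then Andersen, Yilmaz, Osei, Leclerc, Chaudhari and Bianchi (High Commissioner).
Andersen, Yilmaz, Osei, Leclerc, Chaudhari and Bianchi are each not accorded doyen status, so the next rule applies.
Among Andersen, Yilmaz, Osei, Leclerc, Chaudhari and Bianchi, by date of arrival in the capital (earlier first): Andersen (Oct 20, 2007) before Yilmaz (Apr 18, 2009) before Osei (Mar 1, 2013) before Leclerc (Nov 25, 2014) before Chaudhari (Mar 24, 2015) before Bianchi (May 27, 2015).
Full order: Okafor, Andersen, Yilmaz, Osei, Leclerc, Chaudhari, Bianchi.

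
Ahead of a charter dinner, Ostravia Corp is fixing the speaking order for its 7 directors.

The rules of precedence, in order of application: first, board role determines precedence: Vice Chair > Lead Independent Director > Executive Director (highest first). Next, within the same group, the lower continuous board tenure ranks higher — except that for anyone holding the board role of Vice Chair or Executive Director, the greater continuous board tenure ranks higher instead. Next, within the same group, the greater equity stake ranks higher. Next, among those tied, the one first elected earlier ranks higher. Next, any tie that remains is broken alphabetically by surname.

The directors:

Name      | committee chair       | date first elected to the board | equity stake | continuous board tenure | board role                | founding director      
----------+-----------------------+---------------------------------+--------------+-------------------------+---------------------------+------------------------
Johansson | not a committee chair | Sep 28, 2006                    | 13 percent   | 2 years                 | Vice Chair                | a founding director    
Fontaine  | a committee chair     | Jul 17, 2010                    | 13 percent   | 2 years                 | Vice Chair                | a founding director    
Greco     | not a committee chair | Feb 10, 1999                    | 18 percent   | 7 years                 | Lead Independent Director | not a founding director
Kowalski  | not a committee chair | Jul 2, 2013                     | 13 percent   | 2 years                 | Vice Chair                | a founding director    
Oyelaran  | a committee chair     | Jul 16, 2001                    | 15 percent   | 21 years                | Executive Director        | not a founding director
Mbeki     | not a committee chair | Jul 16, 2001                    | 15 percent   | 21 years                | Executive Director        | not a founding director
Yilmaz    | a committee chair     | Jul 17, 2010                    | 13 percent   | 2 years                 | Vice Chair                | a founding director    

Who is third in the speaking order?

Yilmaz

By board role: Johansson, Fontaine, Yilmaz and Kowalski (Vice Chair); then Greco (Lead Independent Director); then Mbeki and Oyelaran (Executive Director).
Johansson, Fontaine, Yilmaz and Kowalski all have continuous board tenure 2 years, so the next rule applies.
Johansson, Fontaine, Yilmaz and Kowalski all have equity stake 13 percent, so the next rule applies.
Among Johansson, Fontaine, Yilmaz and Kowalski, by date first elected to the board (earlier first): Johansson (Sep 28, 2006) before Fontaine and Yilmaz (Jul 17, 2010) before Kowalski (Jul 2, 2013).
Among Fontaine and Yilmaz, alphabetically by surname: Fontaine before Yilmaz.
Mbeki and Oyelaran both have continuous board tenure 21 years, so the next rule applies.
Mbeki and Oyelaran both have equity stake 15 percent, so the next rule applies.
Mbeki and Oyelaran both have date first elected to the board Jul 16, 2001, so the next rule applies.
Among Mbeki and Oyelaran, alphabetically by surname: Mbeki before Oyelaran.
Order: Johansson, Fontaine, Yilmaz, Kowalski, Greco, Mbeki, Oyelaran.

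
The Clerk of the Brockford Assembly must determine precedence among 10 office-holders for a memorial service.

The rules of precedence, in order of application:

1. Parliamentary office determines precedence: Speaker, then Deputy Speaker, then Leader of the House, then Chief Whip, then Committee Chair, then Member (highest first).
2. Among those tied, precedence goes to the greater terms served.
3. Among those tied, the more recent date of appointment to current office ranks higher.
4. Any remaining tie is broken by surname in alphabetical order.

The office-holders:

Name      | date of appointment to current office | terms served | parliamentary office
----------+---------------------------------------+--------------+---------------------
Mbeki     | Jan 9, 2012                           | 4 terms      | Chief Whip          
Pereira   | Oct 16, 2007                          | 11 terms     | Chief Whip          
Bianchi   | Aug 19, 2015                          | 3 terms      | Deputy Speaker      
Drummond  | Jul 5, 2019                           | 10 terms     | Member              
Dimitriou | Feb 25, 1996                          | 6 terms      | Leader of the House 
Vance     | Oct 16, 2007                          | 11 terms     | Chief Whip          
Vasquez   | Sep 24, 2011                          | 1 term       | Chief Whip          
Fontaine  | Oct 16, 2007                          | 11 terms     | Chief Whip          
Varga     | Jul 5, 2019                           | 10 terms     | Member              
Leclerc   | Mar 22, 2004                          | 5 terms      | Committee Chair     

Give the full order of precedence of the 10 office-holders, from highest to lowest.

By parliamentary office: Bianchi (Deputy Speaker); then Dimitriou (Leader of the House); then Fontaine, Pereira, Vance, Mbeki and Vasquez (Chief Whip); then Leclerc (Committee Chair); then Drummond and Varga (Member).
Among Fontaine, Pereira, Vance, Mbeki and Vasquez, by terms served (higher first): Fontaine, Pereira and Vance (11 terms) before Mbeki (4 terms) before Vasquez (1 term).
Fontaine, Pereira and Vance all have date of appointment to current office Oct 16, 2007, so the next rule applies.
Among Fontaine, Pereira and Vance, alphabetically by surname: Fontaine before Pereira before Vance.
Drummond and Varga both have terms served 10 terms, so the next rule applies.
Drummond and Varga both have date of appointment to current office Jul 5, 2019, so the next rule applies.
Among Drummond and Varga, alphabetically by surname: Drummond before Varga.
Full order: Bianchi, Dimitriou, Fontaine, Pereira, Vance, Mbeki, Vasquez, Leclerc, Drummond, Varga.

Bianchi, Dimitriou, Fontaine, Pereira, Vance, Mbeki, Vasquez, Leclerc, Drummond, Varga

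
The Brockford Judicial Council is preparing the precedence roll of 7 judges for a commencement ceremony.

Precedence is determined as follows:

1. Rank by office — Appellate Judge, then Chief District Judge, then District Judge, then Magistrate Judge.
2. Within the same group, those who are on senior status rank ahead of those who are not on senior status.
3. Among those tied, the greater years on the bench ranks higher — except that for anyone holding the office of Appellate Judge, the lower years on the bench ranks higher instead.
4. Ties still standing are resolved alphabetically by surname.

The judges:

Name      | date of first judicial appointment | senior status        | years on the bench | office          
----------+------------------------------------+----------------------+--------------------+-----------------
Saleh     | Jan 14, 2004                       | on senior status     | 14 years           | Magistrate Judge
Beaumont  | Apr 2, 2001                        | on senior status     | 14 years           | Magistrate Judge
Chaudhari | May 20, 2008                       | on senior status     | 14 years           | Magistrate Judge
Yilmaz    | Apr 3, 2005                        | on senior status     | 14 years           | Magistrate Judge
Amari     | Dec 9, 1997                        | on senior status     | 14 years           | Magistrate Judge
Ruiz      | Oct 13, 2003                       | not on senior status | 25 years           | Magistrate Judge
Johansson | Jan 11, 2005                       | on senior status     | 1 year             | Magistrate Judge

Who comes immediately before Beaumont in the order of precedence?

Amari

By office: Amari, Beaumont, Chaudhari, Saleh, Yilmaz, Johansson and Ruiz (Magistrate Judge).
Among Amari, Beaumont, Chaudhari, Saleh, Yilmaz, Johansson and Ruiz, on senior status before not on senior status: Amari, Beaumont, Chaudhari, Saleh, Yilmaz and Johansson (on senior status) before Ruiz (not on senior status).
Among Amari, Beaumont, Chaudhari, Saleh, Yilmaz and Johansson, by years on the bench (higher first): Amari, Beaumont, Chaudhari, Saleh and Yilmaz (14 years) before Johansson (1 year).
Among Amari, Beaumont, Chaudhari, Saleh and Yilmaz, alphabetically by surname: Amari before Beaumont before Chaudhari before Saleh before Yilmaz.
Order: Amari, Beaumont, Chaudhari, Saleh, Yilmaz, Johansson, Ruiz.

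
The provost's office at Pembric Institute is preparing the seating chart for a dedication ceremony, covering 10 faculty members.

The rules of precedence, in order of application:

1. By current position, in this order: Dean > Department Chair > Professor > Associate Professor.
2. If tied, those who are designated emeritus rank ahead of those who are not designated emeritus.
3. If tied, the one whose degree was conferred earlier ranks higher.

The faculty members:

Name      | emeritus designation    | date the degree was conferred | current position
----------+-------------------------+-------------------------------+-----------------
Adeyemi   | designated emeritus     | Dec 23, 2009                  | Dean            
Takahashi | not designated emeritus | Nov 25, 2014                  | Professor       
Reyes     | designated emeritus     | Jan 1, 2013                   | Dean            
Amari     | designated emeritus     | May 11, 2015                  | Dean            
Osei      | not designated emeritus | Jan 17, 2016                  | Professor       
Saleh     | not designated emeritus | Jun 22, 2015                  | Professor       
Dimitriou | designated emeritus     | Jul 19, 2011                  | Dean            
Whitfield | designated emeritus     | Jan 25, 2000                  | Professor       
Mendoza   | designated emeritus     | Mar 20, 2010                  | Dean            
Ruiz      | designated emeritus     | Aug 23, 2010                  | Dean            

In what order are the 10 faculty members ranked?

Adeyemi, Mendoza, Ruiz, Dimitriou, Reyes, Amari, Whitfield, Takahashi, Saleh, Osei

By current position: Adeyemi, Mendoza, Ruiz, Dimitriou, Reyes and Amari (Dean); then Whitfield, Takahashi, Saleh and Osei (Professor).
Adeyemi, Mendoza, Ruiz, Dimitriou, Reyes and Amari are each designated emeritus, so the next rule applies.
Among Adeyemi, Mendoza, Ruiz, Dimitriou, Reyes and Amari, by date the degree was conferred (earlier first): Adeyemi (Dec 23, 2009) before Mendoza (Mar 20, 2010) before Ruiz (Aug 23, 2010) before Dimitriou (Jul 19, 2011) before Reyes (Jan 1, 2013) before Amari (May 11, 2015).
Among Whitfield, Takahashi, Saleh and Osei, designated emeritus before not designated emeritus: Whitfield (designated emeritus) before Takahashi, Saleh and Osei (not designated emeritus).
Among Takahashi, Saleh and Osei, by date the degree was conferred (earlier first): Takahashi (Nov 25, 2014) before Saleh (Jun 22, 2015) before Osei (Jan 17, 2016).
Full order: Adeyemi, Mendoza, Ruiz, Dimitriou, Reyes, Amari, Whitfield, Takahashi, Saleh, Osei.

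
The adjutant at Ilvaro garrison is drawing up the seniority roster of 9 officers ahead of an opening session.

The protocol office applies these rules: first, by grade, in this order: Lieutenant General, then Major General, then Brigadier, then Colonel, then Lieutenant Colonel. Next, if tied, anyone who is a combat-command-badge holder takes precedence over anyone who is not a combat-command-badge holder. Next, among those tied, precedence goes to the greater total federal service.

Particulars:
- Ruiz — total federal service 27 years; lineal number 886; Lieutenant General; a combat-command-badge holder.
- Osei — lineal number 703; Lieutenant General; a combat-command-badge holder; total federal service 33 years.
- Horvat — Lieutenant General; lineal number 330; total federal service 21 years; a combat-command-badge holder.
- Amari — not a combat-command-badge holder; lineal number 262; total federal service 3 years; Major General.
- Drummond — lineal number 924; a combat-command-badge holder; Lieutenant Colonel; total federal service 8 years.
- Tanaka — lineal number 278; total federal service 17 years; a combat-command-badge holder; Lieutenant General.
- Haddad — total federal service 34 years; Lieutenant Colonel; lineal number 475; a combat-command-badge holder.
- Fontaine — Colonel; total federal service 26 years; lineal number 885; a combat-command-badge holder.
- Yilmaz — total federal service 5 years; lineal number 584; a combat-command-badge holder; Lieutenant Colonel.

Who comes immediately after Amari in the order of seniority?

By grade: Osei, Ruiz, Horvat and Tanaka (Lieutenant General); then Amari (Major General); then Fontaine (Colonel); then Haddad, Drummond and Yilmaz (Lieutenant Colonel).
Osei, Ruiz, Horvat and Tanaka are each a combat-command-badge holder, so the next rule applies.
Among Osei, Ruiz, Horvat and Tanaka, by total federal service (higher first): Osei (33 years) before Ruiz (27 years) before Horvat (21 years) before Tanaka (17 years).
Haddad, Drummond and Yilmaz are each a combat-command-badge holder, so the next rule applies.
Among Haddad, Drummond and Yilmaz, by total federal service (higher first): Haddad (34 years) before Drummond (8 years) before Yilmaz (5 years).
Order: Osei, Ruiz, Horvat, Tanaka, Amari, Fontaine, Haddad, Drummond, Yilmaz.

Fontaine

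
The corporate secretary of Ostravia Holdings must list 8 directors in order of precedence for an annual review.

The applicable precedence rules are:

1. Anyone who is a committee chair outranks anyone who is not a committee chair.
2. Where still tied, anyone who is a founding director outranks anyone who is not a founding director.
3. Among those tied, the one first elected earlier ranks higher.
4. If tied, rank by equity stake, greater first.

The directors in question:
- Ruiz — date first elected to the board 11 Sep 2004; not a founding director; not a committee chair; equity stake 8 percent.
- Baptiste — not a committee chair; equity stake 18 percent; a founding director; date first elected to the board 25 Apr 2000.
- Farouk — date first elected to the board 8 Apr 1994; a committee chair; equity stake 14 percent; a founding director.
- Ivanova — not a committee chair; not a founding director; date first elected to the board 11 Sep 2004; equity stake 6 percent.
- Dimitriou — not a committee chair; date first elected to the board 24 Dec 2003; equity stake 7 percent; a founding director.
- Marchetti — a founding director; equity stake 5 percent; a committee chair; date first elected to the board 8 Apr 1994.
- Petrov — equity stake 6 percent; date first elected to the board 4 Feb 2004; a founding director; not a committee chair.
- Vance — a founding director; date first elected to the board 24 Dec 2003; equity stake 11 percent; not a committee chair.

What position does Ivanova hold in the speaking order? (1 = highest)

8

By the first rule: Farouk and Marchetti (both a committee chair); then Baptiste, Vance, Dimitriou, Petrov, Ruiz and Ivanova (each not a committee chair).
Farouk and Marchetti are each a founding director, so the next rule applies.
Farouk and Marchetti both have date first elected to the board 8 Apr 1994, so the next rule applies.
Among Farouk and Marchetti, by equity stake (higher first): Farouk (14 percent) before Marchetti (5 percent).
Among Baptiste, Vance, Dimitriou, Petrov, Ruiz and Ivanova, a founding director before not a founding director: Baptiste, Vance, Dimitriou and Petrov (a founding director) before Ruiz and Ivanova (not a founding director).
Among Baptiste, Vance, Dimitriou and Petrov, by date first elected to the board (earlier first): Baptiste (25 Apr 2000) before Vance and Dimitriou (24 Dec 2003) before Petrov (4 Feb 2004).
Among Vance and Dimitriou, by equity stake (higher first): Vance (11 percent) before Dimitriou (7 percent).
Ruiz and Ivanova both have date first elected to the board 11 Sep 2004, so the next rule applies.
Among Ruiz and Ivanova, by equity stake (higher first): Ruiz (8 percent) before Ivanova (6 percent).
Order: Farouk, Marchetti, Baptiste, Vance, Dimitriou, Petrov, Ruiz, Ivanova. So position 8.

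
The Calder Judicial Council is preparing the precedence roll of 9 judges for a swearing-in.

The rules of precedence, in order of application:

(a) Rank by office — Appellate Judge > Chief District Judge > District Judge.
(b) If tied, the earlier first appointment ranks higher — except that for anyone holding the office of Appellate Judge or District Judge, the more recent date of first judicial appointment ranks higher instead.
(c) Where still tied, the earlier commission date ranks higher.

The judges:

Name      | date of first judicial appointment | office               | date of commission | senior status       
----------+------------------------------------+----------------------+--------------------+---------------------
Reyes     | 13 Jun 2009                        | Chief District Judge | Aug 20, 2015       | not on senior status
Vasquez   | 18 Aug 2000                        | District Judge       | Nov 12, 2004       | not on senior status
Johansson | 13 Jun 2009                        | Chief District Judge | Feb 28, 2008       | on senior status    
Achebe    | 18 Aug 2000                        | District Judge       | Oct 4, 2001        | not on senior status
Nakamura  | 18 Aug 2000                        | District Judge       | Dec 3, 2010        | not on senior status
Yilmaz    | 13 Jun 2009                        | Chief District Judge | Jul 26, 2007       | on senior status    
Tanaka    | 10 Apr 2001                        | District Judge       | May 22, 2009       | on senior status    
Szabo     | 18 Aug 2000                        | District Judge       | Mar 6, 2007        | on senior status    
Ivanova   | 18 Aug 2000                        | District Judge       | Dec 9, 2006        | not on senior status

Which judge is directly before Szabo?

By office: Yilmaz, Johansson and Reyes (Chief District Judge); then Tanaka, Achebe, Vasquez, Ivanova, Szabo and Nakamura (District Judge).
Yilmaz, Johansson and Reyes all have date of first judicial appointment 13 Jun 2009, so the next rule applies.
Among Yilmaz, Johansson and Reyes, by date of commission (earlier first): Yilmaz (Jul 26, 2007) before Johansson (Feb 28, 2008) before Reyes (Aug 20, 2015).
Among Tanaka, Achebe, Vasquez, Ivanova, Szabo and Nakamura, by date of first judicial appointment (later first) (reversed rule for this group): Tanaka (10 Apr 2001) before Achebe, Vasquez, Ivanova, Szabo and Nakamura (18 Aug 2000).
Among Achebe, Vasquez, Ivanova, Szabo and Nakamura, by date of commission (earlier first): Achebe (Oct 4, 2001) before Vasquez (Nov 12, 2004) before Ivanova (Dec 9, 2006) before Szabo (Mar 6, 2007) before Nakamura (Dec 3, 2010).
Order: Yilmaz, Johansson, Reyes, Tanaka, Achebe, Vasquez, Ivanova, Szabo, Nakamura.

Ivanova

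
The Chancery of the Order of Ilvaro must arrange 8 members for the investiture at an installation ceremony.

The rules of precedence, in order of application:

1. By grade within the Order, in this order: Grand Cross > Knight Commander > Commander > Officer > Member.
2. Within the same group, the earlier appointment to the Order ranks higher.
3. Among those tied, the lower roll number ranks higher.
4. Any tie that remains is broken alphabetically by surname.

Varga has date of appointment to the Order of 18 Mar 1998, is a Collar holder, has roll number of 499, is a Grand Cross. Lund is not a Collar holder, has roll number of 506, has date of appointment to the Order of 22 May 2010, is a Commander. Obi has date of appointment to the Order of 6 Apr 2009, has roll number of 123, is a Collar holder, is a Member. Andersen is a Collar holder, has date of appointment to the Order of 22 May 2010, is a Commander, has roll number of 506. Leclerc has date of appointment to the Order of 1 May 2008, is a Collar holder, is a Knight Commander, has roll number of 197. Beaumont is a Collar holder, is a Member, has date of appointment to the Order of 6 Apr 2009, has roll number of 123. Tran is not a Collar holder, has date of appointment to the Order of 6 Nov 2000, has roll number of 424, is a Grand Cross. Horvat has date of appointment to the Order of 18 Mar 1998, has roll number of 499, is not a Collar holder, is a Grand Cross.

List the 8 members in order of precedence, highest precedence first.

Horvat, Varga, Tran, Leclerc, Andersen, Lund, Beaumont, Obi

By grade within the Order: Horvat, Varga and Tran (Grand Cross); then Leclerc (Knight Commander); then Andersen and Lund (Commander); then Beaumont and Obi (Member).
Among Horvat, Varga and Tran, by date of appointment to the Order (earlier first): Horvat and Varga (18 Mar 1998) before Tran (6 Nov 2000).
Horvat and Varga both have roll number 499, so the next rule applies.
Among Horvat and Varga, alphabetically by surname: Horvat before Varga.
Andersen and Lund both have date of appointment to the Order 22 May 2010, so the next rule applies.
Andersen and Lund both have roll number 506, so the next rule applies.
Among Andersen and Lund, alphabetically by surname: Andersen before Lund.
Beaumont and Obi both have date of appointment to the Order 6 Apr 2009, so the next rule applies.
Beaumont and Obi both have roll number 123, so the next rule applies.
Among Beaumont and Obi, alphabetically by surname: Beaumont before Obi.
Full order: Horvat, Varga, Tran, Leclerc, Andersen, Lund, Beaumont, Obi.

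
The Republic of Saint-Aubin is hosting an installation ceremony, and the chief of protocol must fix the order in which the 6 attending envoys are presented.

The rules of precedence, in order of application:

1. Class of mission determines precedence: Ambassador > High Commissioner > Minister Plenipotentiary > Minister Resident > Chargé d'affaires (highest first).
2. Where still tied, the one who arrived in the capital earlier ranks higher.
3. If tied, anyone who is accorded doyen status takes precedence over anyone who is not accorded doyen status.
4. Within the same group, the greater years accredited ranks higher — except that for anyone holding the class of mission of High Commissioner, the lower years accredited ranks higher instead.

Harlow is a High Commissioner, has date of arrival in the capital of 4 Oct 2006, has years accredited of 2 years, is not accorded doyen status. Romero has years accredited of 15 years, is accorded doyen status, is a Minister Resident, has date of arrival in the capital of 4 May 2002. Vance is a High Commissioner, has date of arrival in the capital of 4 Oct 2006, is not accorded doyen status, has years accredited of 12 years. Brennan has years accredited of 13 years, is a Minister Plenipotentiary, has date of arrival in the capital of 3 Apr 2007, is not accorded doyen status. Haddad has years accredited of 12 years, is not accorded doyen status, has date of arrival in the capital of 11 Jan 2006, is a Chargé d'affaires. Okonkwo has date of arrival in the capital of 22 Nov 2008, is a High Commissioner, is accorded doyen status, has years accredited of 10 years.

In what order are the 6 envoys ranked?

By class of mission: Harlow, Vance and Okonkwo (High Commissioner); then Brennan (Minister Plenipotentiary); then Romero (Minister Resident); then Haddad (Chargé d'affaires).
Among Harlow, Vance and Okonkwo, by date of arrival in the capital (earlier first): Harlow and Vance (4 Oct 2006) before Okonkwo (22 Nov 2008).
Harlow and Vance are each not accorded doyen status, so the next rule applies.
Among Harlow and Vance, by years accredited (lower first) (reversed rule for this group): Harlow (2 years) before Vance (12 years).
Full order: Harlow, Vance, Okonkwo, Brennan, Romero, Haddad.

Harlow, Vance, Okonkwo, Brennan, Romero, Haddad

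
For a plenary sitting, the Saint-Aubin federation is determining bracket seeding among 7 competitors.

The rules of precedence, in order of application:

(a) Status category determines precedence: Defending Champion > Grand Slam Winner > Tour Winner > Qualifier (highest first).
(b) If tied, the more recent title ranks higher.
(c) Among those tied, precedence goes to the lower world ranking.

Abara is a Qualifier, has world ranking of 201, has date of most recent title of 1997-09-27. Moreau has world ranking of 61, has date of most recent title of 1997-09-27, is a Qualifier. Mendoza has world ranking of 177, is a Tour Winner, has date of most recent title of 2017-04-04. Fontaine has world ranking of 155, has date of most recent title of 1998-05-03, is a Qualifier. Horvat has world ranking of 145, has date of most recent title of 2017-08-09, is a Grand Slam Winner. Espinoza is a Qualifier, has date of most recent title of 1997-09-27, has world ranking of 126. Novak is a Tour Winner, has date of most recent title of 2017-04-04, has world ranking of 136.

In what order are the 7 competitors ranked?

By status category: Horvat (Grand Slam Winner); then Novak and Mendoza (Tour Winner); then Fontaine, Moreau, Espinoza and Abara (Qualifier).
Novak and Mendoza both have date of most recent title 2017-04-04, so the next rule applies.
Among Novak and Mendoza, by world ranking (lower first): Novak (136) before Mendoza (177).
Among Fontaine, Moreau, Espinoza and Abara, by date of most recent title (later first): Fontaine (1998-05-03) before Moreau, Espinoza and Abara (1997-09-27).
Among Moreau, Espinoza and Abara, by world ranking (lower first): Moreau (61) before Espinoza (126) before Abara (201).
Full order: Horvat, Novak, Mendoza, Fontaine, Moreau, Espinoza, Abara.

Horvat, Novak, Mendoza, Fontaine, Moreau, Espinoza, Abara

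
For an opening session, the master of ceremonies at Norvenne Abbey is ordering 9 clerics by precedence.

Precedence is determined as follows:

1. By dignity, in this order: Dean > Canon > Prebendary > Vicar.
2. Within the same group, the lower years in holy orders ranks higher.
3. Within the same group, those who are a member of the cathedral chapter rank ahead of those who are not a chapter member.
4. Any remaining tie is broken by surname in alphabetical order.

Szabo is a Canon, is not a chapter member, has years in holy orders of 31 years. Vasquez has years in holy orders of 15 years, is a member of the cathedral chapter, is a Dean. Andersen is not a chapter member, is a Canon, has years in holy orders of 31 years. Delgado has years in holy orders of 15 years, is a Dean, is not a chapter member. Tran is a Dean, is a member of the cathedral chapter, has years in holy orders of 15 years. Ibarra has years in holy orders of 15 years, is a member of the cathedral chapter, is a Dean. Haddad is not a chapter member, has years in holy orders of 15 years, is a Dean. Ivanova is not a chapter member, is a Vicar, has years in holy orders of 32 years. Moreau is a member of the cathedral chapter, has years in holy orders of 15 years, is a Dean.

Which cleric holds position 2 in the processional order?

By dignity: Ibarra, Moreau, Tran, Vasquez, Delgado and Haddad (Dean); then Andersen and Szabo (Canon); then Ivanova (Vicar).
Ibarra, Moreau, Tran, Vasquez, Delgado and Haddad all have years in holy orders 15 years, so the next rule applies.
Among Ibarra, Moreau, Tran, Vasquez, Delgado and Haddad, a member of the cathedral chapter before not a chapter member: Ibarra, Moreau, Tran and Vasquez (a member of the cathedral chapter) before Delgado and Haddad (not a chapter member).
Among Ibarra, Moreau, Tran and Vasquez, alphabetically by surname: Ibarra before Moreau before Tran before Vasquez.
Among Delgado and Haddad, alphabetically by surname: Delgado before Haddad.
Andersen and Szabo both have years in holy orders 31 years, so the next rule applies.
Andersen and Szabo are each not a chapter member, so the next rule applies.
Among Andersen and Szabo, alphabetically by surname: Andersen before Szabo.
Order: Ibarra, Moreau, Tran, Vasquez, Delgado, Haddad, Andersen, Szabo, Ivanova.

Moreau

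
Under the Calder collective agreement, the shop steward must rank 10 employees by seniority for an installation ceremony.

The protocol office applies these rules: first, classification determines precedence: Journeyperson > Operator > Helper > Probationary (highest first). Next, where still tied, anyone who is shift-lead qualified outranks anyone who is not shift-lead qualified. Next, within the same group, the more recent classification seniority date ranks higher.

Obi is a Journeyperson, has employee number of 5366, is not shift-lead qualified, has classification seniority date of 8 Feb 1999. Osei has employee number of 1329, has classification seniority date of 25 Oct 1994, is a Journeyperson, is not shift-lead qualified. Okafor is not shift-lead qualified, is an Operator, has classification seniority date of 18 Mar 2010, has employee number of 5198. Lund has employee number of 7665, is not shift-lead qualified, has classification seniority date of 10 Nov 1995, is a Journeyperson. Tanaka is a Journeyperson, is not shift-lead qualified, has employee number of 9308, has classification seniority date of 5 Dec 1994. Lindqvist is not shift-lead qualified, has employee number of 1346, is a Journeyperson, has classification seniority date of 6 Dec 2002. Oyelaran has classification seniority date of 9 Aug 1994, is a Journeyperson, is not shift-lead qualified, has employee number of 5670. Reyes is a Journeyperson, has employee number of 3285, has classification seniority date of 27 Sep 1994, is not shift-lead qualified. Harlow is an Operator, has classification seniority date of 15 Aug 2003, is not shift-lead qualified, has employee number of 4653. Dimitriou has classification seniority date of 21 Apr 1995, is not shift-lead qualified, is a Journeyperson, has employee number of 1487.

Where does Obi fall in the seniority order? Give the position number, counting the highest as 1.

By classification: Lindqvist, Obi, Lund, Dimitriou, Tanaka, Osei, Reyes and Oyelaran (Journeyperson); then Okafor and Harlow (Operator).
Lindqvist, Obi, Lund, Dimitriou, Tanaka, Osei, Reyes and Oyelaran are each not shift-lead qualified, so the next rule applies.
Among Lindqvist, Obi, Lund, Dimitriou, Tanaka, Osei, Reyes and Oyelaran, by classification seniority date (later first): Lindqvist (6 Dec 2002) before Obi (8 Feb 1999) before Lund (10 Nov 1995) before Dimitriou (21 Apr 1995) before Tanaka (5 Dec 1994) before Osei (25 Oct 1994) before Reyes (27 Sep 1994) before Oyelaran (9 Aug 1994).
Okafor and Harlow are each not shift-lead qualified, so the next rule applies.
Among Okafor and Harlow, by classification seniority date (later first): Okafor (18 Mar 2010) before Harlow (15 Aug 2003).
Order: Lindqvist, Obi, Lund, Dimitriou, Tanaka, Osei, Reyes, Oyelaran, Okafor, Harlow. So position 2.

2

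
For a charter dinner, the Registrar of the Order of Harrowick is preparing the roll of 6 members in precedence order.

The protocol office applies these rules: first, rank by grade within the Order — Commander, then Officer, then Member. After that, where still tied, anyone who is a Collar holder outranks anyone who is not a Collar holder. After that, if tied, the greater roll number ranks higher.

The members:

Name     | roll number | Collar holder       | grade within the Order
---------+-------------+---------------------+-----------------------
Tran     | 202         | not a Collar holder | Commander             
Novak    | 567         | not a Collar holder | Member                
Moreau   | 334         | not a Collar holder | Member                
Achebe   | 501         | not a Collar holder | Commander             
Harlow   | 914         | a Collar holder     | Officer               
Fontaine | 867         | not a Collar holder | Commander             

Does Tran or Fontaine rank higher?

By grade within the Order: Fontaine, Achebe and Tran (Commander); then Harlow (Officer); then Novak and Moreau (Member).
Fontaine, Achebe and Tran are each not a Collar holder, so the next rule applies.
Among Fontaine, Achebe and Tran, by roll number (higher first): Fontaine (867) before Achebe (501) before Tran (202).
Novak and Moreau are each not a Collar holder, so the next rule applies.
Among Novak and Moreau, by roll number (higher first): Novak (567) before Moreau (334).
So Fontaine takes precedence.

Fontaine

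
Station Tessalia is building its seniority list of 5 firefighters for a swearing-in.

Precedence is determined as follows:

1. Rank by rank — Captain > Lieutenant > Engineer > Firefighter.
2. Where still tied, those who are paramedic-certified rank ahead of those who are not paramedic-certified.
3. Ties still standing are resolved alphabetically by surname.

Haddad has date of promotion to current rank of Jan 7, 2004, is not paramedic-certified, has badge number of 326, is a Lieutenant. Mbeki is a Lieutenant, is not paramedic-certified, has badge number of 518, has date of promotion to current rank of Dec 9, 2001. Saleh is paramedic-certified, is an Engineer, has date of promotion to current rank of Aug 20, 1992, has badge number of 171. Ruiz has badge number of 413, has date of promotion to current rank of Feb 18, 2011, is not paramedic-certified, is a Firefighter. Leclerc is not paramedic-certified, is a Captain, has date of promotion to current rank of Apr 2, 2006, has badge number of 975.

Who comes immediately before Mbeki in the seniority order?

By rank: Leclerc (Captain); then Haddad and Mbeki (Lieutenant); then Saleh (Engineer); then Ruiz (Firefighter).
Haddad and Mbeki are each not paramedic-certified, so the next rule applies.
Among Haddad and Mbeki, alphabetically by surname: Haddad before Mbeki.
Order: Leclerc, Haddad, Mbeki, Saleh, Ruiz.

Haddad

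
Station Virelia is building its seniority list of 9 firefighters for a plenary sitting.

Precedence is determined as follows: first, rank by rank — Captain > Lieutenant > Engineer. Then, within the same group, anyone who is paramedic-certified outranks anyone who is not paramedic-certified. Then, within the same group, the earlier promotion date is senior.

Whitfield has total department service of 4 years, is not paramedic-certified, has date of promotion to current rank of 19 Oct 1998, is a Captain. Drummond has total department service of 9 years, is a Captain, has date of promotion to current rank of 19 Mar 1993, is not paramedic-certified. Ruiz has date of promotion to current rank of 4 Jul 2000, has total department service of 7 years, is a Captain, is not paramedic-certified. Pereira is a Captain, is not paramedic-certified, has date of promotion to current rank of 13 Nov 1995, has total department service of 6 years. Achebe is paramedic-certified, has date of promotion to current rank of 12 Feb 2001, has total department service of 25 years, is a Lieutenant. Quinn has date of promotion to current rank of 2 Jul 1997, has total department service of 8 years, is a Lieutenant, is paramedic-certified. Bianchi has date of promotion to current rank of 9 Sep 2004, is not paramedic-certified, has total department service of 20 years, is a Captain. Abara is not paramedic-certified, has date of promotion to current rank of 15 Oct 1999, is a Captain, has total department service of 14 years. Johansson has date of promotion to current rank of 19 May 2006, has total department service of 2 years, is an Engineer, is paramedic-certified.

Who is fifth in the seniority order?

Ruiz

By rank: Drummond, Pereira, Whitfield, Abara, Ruiz and Bianchi (Captain); then Quinn and Achebe (Lieutenant); then Johansson (Engineer).
Drummond, Pereira, Whitfield, Abara, Ruiz and Bianchi are each not paramedic-certified, so the next rule applies.
Among Drummond, Pereira, Whitfield, Abara, Ruiz and Bianchi, by date of promotion to current rank (earlier first): Drummond (19 Mar 1993) before Pereira (13 Nov 1995) before Whitfield (19 Oct 1998) before Abara (15 Oct 1999) before Ruiz (4 Jul 2000) before Bianchi (9 Sep 2004).
Quinn and Achebe are each paramedic-certified, so the next rule applies.
Among Quinn and Achebe, by date of promotion to current rank (earlier first): Quinn (2 Jul 1997) before Achebe (12 Feb 2001).
Order: Drummond, Pereira, Whitfield, Abara, Ruiz, Bianchi, Quinn, Achebe, Johansson.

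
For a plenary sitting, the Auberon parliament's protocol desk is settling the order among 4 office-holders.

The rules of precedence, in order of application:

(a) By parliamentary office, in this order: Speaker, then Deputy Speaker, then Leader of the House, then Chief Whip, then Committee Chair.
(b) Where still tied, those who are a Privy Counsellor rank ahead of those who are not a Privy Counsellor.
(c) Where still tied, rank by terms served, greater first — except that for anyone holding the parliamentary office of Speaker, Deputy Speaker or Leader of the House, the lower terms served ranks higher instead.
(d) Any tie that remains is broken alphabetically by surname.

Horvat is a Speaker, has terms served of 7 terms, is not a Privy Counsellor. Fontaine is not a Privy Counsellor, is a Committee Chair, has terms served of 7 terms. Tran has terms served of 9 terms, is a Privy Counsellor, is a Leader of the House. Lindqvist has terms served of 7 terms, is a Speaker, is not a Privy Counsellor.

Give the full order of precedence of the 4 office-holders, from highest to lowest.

By parliamentary office: Horvat and Lindqvist (Speaker); then Tran (Leader of the House); then Fontaine (Committee Chair).
Horvat and Lindqvist are each not a Privy Counsellor, so the next rule applies.
Horvat and Lindqvist both have terms served 7 terms, so the next rule applies.
Among Horvat and Lindqvist, alphabetically by surname: Horvat before Lindqvist.
Full order: Horvat, Lindqvist, Tran, Fontaine.

Horvat, Lindqvist, Tran, Fontaine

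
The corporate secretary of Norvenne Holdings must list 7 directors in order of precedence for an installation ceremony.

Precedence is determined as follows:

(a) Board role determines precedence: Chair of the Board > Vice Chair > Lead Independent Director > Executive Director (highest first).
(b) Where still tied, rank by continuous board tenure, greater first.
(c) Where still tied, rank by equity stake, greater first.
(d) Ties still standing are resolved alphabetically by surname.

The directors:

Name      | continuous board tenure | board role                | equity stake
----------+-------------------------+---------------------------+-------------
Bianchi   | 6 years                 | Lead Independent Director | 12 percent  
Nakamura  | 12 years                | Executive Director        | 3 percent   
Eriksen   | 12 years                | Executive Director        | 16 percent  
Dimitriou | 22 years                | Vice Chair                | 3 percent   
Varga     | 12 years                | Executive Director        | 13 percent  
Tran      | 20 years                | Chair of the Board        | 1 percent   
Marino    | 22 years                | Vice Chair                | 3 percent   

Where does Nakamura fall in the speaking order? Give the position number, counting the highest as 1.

7

By board role: Tran (Chair of the Board); then Dimitriou and Marino (Vice Chair); then Bianchi (Lead Independent Director); then Eriksen, Varga and Nakamura (Executive Director).
Dimitriou and Marino both have continuous board tenure 22 years, so the next rule applies.
Dimitriou and Marino both have equity stake 3 percent, so the next rule applies.
Among Dimitriou and Marino, alphabetically by surname: Dimitriou before Marino.
Eriksen, Varga and Nakamura all have continuous board tenure 12 years, so the next rule applies.
Among Eriksen, Varga and Nakamura, by equity stake (higher first): Eriksen (16 percent) before Varga (13 percent) before Nakamura (3 percent).
Order: Tran, Dimitriou, Marino, Bianchi, Eriksen, Varga, Nakamura. So position 7.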